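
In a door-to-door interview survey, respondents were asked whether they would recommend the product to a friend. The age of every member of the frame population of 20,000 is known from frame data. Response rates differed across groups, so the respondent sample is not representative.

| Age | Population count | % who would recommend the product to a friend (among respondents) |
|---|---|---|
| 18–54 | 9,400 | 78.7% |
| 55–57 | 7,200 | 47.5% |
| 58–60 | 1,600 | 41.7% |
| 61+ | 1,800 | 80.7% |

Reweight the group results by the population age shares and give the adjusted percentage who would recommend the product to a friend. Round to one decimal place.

Post-stratification weights by population share, not respondent share:
  18–54: (9,400/20,000) × 78.7 = 36.989
  55–57: (7,200/20,000) × 47.5 = 17.1
  58–60: (1,600/20,000) × 41.7 = 3.336
  61+: (1,800/20,000) × 80.7 = 7.263
Post-stratified estimate = 64.688 → 64.7%.

64.7%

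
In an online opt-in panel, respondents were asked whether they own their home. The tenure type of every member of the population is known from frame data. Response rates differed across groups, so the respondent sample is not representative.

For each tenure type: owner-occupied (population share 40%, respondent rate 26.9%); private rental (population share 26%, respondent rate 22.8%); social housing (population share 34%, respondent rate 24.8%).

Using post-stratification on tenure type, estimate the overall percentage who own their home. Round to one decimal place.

25.1%

Weight each group's respondent value by its population share:
  owner-occupied: 0.4 × 26.9 = 10.76
  private rental: 0.26 × 22.8 = 5.928
  social housing: 0.34 × 24.8 = 8.432
Post-stratified estimate = 25.12 → 25.1%.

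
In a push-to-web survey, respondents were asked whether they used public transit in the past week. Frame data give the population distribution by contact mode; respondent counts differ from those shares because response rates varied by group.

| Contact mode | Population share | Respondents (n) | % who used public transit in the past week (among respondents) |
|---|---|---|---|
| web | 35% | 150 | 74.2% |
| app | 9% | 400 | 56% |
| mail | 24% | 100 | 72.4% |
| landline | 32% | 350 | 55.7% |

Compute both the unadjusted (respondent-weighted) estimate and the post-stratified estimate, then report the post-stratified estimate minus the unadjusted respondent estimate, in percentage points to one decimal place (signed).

Unadjusted (pooled respondent) estimate weights by respondent counts:
  (150/1000)×74.2 + (400/1000)×56 + (100/1000)×72.4 + (350/1000)×55.7 = 60.265%
Post-stratifying to population shares instead:
  0.35×74.2 + 0.09×56 + 0.24×72.4 + 0.32×55.7 = 66.21%
Difference = 66.21 − 60.265 = 5.945 pp.

+5.9 percentage points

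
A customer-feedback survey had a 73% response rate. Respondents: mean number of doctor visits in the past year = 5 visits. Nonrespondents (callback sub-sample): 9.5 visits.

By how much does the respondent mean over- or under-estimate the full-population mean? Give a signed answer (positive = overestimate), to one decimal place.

-1.2

Nonresponse fraction = 1 − 0.73 = 0.27.
Bias = (nonresponse fraction) × (respondent mean − nonrespondent mean)
     = 0.27 × (5 − 9.5) = 0.27 × -4.5 = -1.215.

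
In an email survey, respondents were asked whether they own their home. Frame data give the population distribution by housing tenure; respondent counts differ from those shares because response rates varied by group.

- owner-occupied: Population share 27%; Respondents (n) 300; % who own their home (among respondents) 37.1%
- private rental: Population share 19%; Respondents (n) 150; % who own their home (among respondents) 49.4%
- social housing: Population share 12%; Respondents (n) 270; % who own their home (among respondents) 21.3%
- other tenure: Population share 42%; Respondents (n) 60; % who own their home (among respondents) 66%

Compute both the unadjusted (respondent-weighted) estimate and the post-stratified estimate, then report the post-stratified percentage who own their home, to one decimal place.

49.7%

Unadjusted (pooled respondent) estimate weights by respondent counts:
  (300/780)×37.1 + (150/780)×49.4 + (270/780)×21.3 + (60/780)×66 = 36.2192%
Post-stratifying to population shares instead:
  0.27×37.1 + 0.19×49.4 + 0.12×21.3 + 0.42×66 = 49.679%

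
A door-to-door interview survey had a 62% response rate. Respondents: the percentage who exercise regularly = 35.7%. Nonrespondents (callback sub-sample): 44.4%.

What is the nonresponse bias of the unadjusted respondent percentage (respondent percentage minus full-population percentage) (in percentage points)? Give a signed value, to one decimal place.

Nonresponse fraction = 1 − 0.62 = 0.38.
Bias = (nonresponse fraction) × (respondent percentage − nonrespondent percentage)
     = 0.38 × (35.7 − 44.4) = 0.38 × -8.7 = -3.306.

-3.3 percentage points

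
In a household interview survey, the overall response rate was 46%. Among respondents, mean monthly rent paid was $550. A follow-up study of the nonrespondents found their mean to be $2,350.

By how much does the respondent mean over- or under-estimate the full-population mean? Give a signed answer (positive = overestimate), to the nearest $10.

-$970

Nonresponse fraction = 1 − 0.46 = 0.54.
Bias = (nonresponse fraction) × (respondent mean − nonrespondent mean)
     = 0.54 × (550 − 2350) = 0.54 × -1800 = -972.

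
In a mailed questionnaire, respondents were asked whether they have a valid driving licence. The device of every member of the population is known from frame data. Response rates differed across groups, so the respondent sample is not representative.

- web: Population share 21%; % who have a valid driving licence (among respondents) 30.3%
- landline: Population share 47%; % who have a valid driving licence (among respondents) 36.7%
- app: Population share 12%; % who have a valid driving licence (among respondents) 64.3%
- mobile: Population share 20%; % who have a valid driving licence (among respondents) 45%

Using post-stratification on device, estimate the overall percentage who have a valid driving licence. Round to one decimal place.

40.3%

Weight each group's respondent value by its population share:
  web: 0.21 × 30.3 = 6.363
  landline: 0.47 × 36.7 = 17.249
  app: 0.12 × 64.3 = 7.716
  mobile: 0.2 × 45 = 9
Post-stratified estimate = 40.328 → 40.3%.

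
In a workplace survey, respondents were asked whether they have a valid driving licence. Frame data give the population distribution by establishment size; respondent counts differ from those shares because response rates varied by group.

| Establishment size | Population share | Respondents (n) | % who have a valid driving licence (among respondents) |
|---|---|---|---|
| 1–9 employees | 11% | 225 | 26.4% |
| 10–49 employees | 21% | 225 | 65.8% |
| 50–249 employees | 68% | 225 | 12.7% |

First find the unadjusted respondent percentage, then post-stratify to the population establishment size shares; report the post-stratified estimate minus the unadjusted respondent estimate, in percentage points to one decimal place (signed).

Naive respondent-only estimate (weights = respondent counts):
  (225/675)×26.4 + (225/675)×65.8 + (225/675)×12.7 = 34.9667%
Post-stratified estimate weights by population shares:
  0.11×26.4 + 0.21×65.8 + 0.68×12.7 = 25.358%
Difference = 25.358 − 34.9667 = -9.6087 pp.

-9.6 percentage points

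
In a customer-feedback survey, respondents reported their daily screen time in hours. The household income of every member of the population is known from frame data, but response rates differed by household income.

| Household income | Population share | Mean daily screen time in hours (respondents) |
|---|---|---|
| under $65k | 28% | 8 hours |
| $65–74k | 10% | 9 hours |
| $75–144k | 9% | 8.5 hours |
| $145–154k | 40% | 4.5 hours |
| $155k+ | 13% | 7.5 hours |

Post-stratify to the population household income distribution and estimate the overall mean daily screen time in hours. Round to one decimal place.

6.7

Post-stratification weights by population share, not respondent share:
  under $65k: 0.28 × 8 = 2.24
  $65–74k: 0.1 × 9 = 0.9
  $75–144k: 0.09 × 8.5 = 0.765
  $145–154k: 0.4 × 4.5 = 1.8
  $155k+: 0.13 × 7.5 = 0.975
Post-stratified estimate = 6.68 → 6.7.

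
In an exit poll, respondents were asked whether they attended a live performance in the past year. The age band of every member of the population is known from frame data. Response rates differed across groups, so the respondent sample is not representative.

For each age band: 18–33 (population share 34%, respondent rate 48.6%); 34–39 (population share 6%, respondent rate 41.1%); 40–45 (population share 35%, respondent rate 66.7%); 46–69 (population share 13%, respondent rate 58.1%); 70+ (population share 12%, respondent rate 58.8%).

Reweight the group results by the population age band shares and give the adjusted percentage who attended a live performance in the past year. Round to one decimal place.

Reweight to the known age band distribution:
  18–33: 0.34 × 48.6 = 16.524
  34–39: 0.06 × 41.1 = 2.466
  40–45: 0.35 × 66.7 = 23.345
  46–69: 0.13 × 58.1 = 7.553
  70+: 0.12 × 58.8 = 7.056
Post-stratified estimate = 56.944 → 56.9%.

56.9%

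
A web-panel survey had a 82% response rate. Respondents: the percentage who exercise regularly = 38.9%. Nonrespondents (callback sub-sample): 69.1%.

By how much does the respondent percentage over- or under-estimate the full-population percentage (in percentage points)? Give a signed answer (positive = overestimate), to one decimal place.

Nonresponse fraction = 1 − 0.82 = 0.18.
Bias = (nonresponse fraction) × (respondent percentage − nonrespondent percentage)
     = 0.18 × (38.9 − 69.1) = 0.18 × -30.2 = -5.436.

-5.4 percentage points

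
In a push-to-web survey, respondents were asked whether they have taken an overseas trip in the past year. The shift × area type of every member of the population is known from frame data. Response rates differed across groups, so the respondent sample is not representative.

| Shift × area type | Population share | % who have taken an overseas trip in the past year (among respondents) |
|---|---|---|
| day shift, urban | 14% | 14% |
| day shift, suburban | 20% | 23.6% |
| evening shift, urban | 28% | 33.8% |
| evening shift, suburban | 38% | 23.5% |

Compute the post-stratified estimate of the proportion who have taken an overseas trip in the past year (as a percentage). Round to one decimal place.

25.1%

Reweight to the known shift × area type distribution:
  day shift, urban: 0.14 × 14 = 1.96
  day shift, suburban: 0.2 × 23.6 = 4.72
  evening shift, urban: 0.28 × 33.8 = 9.464
  evening shift, suburban: 0.38 × 23.5 = 8.93
Post-stratified estimate = 25.074 → 25.1%.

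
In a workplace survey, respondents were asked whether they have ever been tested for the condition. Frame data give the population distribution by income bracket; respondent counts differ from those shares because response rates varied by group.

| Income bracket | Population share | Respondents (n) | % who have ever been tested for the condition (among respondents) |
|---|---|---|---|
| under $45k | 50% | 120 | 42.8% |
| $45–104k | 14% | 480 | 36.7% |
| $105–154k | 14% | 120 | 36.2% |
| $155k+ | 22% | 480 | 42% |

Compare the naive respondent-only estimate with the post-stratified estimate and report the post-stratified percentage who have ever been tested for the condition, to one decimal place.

Naive respondent-only estimate (weights = respondent counts):
  (120/1200)×42.8 + (480/1200)×36.7 + (120/1200)×36.2 + (480/1200)×42 = 39.38%
Reweighting by population income bracket shares:
  0.5×42.8 + 0.14×36.7 + 0.14×36.2 + 0.22×42 = 40.846%

40.8%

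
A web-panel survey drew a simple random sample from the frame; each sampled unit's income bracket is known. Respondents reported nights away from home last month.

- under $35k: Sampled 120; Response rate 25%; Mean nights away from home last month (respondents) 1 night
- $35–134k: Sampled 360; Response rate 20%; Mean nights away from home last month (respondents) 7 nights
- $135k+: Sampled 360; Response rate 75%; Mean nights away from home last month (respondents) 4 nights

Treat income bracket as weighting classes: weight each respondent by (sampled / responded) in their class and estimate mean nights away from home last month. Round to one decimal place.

Weighting each respondent by the inverse class response rate inflates each class back to its sampled size, so the class weight is n_sampled:
  under $35k: 120 × 1 = 120
  $35–134k: 360 × 7 = 2520
  $135k+: 360 × 4 = 1440
Adjusted estimate = 4080 / 840 = 4.85714 → 4.9.

4.9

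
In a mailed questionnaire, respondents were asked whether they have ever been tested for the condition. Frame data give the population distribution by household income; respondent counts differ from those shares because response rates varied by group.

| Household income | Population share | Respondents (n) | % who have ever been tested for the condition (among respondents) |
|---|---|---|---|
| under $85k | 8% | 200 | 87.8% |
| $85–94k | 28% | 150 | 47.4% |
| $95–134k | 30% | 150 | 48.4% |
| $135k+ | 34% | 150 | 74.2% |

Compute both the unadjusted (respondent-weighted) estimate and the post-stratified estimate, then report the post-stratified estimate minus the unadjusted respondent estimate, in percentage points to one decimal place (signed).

-6.2 percentage points

Naive respondent-only estimate (weights = respondent counts):
  (200/650)×87.8 + (150/650)×47.4 + (150/650)×48.4 + (150/650)×74.2 = 66.2462%
Post-stratified estimate weights by population shares:
  0.08×87.8 + 0.28×47.4 + 0.3×48.4 + 0.34×74.2 = 60.044%
Difference = 60.044 − 66.2462 = -6.2022 pp.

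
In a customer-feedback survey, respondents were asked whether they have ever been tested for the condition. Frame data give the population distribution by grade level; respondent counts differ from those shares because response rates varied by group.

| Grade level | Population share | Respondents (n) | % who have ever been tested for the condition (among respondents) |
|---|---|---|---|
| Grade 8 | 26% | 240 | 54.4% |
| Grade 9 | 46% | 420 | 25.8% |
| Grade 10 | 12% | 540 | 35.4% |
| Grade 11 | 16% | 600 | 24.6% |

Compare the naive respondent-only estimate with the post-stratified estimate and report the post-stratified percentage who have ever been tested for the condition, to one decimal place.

34.2%

Unadjusted (pooled respondent) estimate weights by respondent counts:
  (240/1800)×54.4 + (420/1800)×25.8 + (540/1800)×35.4 + (600/1800)×24.6 = 32.0933%
Post-stratifying to population shares instead:
  0.26×54.4 + 0.46×25.8 + 0.12×35.4 + 0.16×24.6 = 34.196%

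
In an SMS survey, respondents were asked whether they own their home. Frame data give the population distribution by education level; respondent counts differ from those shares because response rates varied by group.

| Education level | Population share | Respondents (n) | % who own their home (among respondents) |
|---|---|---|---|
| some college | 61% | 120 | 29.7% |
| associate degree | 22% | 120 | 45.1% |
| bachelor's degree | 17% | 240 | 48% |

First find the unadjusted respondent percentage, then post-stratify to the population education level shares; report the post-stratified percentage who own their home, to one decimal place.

36.2%

Unadjusted (pooled respondent) estimate weights by respondent counts:
  (120/480)×29.7 + (120/480)×45.1 + (240/480)×48 = 42.7%
Post-stratified estimate weights by population shares:
  0.61×29.7 + 0.22×45.1 + 0.17×48 = 36.199%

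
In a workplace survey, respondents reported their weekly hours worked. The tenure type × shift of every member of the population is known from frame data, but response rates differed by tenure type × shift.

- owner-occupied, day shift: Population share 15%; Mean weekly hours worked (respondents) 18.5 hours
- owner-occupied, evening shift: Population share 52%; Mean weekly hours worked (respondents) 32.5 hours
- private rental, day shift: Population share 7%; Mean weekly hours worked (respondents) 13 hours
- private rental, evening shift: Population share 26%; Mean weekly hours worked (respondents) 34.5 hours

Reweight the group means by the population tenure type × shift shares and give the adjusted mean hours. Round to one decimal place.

Each cell contributes population-share × respondent value:
  owner-occupied, day shift: 0.15 × 18.5 = 2.775
  owner-occupied, evening shift: 0.52 × 32.5 = 16.9
  private rental, day shift: 0.07 × 13 = 0.91
  private rental, evening shift: 0.26 × 34.5 = 8.97
Post-stratified estimate = 29.555 → 29.6.

29.6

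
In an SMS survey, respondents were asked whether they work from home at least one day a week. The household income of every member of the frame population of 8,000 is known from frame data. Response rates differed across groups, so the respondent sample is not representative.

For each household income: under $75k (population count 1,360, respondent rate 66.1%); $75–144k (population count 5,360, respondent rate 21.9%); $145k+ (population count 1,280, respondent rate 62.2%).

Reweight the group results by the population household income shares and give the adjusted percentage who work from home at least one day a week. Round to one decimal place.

Each cell contributes population-share × respondent value:
  under $75k: (1,360/8,000) × 66.1 = 11.237
  $75–144k: (5,360/8,000) × 21.9 = 14.673
  $145k+: (1,280/8,000) × 62.2 = 9.952
Post-stratified estimate = 35.862 → 35.9%.

35.9%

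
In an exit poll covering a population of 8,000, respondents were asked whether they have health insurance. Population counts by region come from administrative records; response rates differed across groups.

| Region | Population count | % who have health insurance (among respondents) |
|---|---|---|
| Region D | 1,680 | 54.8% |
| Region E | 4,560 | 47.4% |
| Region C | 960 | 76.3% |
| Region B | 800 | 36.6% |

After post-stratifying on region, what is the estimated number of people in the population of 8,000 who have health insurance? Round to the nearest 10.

Estimated count per cell = population count × respondent percentage:
  Region D: 1,680 × 54.8% = 920.64
  Region E: 4,560 × 47.4% = 2161.44
  Region C: 960 × 76.3% = 732.48
  Region B: 800 × 36.6% = 292.8
Estimated total = 4107.36 → 4,110.

4,110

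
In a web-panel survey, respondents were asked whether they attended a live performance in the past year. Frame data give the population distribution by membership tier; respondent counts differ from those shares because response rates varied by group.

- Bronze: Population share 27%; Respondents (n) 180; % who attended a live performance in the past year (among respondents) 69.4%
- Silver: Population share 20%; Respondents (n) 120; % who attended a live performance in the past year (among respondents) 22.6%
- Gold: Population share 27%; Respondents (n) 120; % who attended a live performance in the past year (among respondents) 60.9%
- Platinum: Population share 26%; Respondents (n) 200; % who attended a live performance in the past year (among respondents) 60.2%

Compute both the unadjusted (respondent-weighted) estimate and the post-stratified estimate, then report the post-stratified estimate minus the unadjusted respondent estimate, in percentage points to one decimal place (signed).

-0.4 percentage points

Without adjustment, the pooled respondent share is:
  (180/620)×69.4 + (120/620)×22.6 + (120/620)×60.9 + (200/620)×60.2 = 55.729%
Post-stratified estimate weights by population shares:
  0.27×69.4 + 0.2×22.6 + 0.27×60.9 + 0.26×60.2 = 55.353%
Difference = 55.353 − 55.729 = -0.376 pp.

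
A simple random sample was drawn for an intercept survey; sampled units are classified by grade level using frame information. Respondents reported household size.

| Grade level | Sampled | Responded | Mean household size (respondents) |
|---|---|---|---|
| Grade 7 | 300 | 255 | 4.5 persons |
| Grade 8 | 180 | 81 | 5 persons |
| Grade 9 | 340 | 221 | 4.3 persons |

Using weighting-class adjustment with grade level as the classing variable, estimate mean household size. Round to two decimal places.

Class response rates: Grade 7 255/300 = 85%, Grade 8 81/180 = 45%, Grade 9 221/340 = 65%.
Inverse-response-rate weighting restores each class to its sampled count, so class totals weight by n_sampled:
  Grade 7: 300 × 4.5 = 1350
  Grade 8: 180 × 5 = 900
  Grade 9: 340 × 4.3 = 1462
Adjusted estimate = 3712 / 820 = 4.52683 → 4.53.

4.53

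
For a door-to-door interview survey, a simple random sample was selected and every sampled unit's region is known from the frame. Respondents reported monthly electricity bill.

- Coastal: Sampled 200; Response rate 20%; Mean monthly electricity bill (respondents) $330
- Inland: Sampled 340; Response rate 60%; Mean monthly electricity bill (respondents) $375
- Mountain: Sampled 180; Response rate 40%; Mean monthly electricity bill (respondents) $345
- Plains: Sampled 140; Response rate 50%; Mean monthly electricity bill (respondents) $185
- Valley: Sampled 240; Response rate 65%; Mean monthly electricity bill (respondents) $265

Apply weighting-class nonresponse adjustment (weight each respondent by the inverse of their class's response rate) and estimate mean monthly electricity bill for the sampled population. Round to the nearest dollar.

$314

Inverse-response-rate weighting restores each class to its sampled count, so class totals weight by n_sampled:
  Coastal: 200 × 330 = 66,000
  Inland: 340 × 375 = 127,500
  Mountain: 180 × 345 = 62,100
  Plains: 140 × 185 = 25,900
  Valley: 240 × 265 = 63,600
Adjusted estimate = 345,100 / 1,100 = 313.727 → $314.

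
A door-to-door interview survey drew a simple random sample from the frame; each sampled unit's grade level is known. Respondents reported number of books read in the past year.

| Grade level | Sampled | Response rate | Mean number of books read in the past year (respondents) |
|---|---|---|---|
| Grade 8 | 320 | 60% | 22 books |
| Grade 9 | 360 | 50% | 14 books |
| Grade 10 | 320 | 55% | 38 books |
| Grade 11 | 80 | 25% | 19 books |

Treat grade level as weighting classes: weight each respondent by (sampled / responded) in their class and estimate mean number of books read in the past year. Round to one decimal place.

23.9

Inverse-response-rate weighting restores each class to its sampled count, so class totals weight by n_sampled:
  Grade 8: 320 × 22 = 7040
  Grade 9: 360 × 14 = 5040
  Grade 10: 320 × 38 = 12,160
  Grade 11: 80 × 19 = 1520
Adjusted estimate = 25,760 / 1,080 = 23.8519 → 23.9.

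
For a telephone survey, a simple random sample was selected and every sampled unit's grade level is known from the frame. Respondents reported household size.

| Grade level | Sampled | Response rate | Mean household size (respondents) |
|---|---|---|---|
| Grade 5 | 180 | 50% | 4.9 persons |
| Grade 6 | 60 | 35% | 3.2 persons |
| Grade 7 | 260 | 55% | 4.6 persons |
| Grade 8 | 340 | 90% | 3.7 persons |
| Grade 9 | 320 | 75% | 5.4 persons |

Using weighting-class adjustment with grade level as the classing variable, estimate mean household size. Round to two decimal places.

Weighting each respondent by the inverse class response rate inflates each class back to its sampled size, so the class weight is n_sampled:
  Grade 5: 180 × 4.9 = 882
  Grade 6: 60 × 3.2 = 192
  Grade 7: 260 × 4.6 = 1196
  Grade 8: 340 × 3.7 = 1258
  Grade 9: 320 × 5.4 = 1728
Adjusted estimate = 5256 / 1,160 = 4.53103 → 4.53.

4.53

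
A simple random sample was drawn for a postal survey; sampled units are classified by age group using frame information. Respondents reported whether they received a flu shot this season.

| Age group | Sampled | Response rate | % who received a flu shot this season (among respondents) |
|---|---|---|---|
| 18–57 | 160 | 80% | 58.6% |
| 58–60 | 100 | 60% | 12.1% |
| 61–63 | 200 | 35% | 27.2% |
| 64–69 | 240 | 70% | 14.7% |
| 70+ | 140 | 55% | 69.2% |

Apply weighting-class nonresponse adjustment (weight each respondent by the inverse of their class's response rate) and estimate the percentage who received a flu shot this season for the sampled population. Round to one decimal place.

With weight = n_sampled/n_responded per class, the weighted class total is n_sampled:
  18–57: 160 × 58.6 = 9376
  58–60: 100 × 12.1 = 1210
  61–63: 200 × 27.2 = 5440
  64–69: 240 × 14.7 = 3528
  70+: 140 × 69.2 = 9688
Adjusted estimate = 29,242 / 840 = 34.8119 → 34.8%.

34.8%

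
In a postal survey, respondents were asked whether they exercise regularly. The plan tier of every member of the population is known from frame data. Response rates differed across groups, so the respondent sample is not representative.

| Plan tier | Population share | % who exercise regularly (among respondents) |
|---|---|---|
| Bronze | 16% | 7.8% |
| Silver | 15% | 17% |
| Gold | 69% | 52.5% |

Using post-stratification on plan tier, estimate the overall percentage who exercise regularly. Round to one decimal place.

40.0%

Post-stratification weights by population share, not respondent share:
  Bronze: 0.16 × 7.8 = 1.248
  Silver: 0.15 × 17 = 2.55
  Gold: 0.69 × 52.5 = 36.225
Post-stratified estimate = 40.023 → 40.0%.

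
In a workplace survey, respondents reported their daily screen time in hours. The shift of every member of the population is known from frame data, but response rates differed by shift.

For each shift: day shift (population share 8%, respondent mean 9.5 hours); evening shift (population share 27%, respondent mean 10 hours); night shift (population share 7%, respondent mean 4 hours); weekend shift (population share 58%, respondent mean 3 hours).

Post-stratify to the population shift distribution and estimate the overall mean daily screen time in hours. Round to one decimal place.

5.5

Post-stratification weights by population share, not respondent share:
  day shift: 0.08 × 9.5 = 0.76
  evening shift: 0.27 × 10 = 2.7
  night shift: 0.07 × 4 = 0.28
  weekend shift: 0.58 × 3 = 1.74
Post-stratified estimate = 5.48 → 5.5.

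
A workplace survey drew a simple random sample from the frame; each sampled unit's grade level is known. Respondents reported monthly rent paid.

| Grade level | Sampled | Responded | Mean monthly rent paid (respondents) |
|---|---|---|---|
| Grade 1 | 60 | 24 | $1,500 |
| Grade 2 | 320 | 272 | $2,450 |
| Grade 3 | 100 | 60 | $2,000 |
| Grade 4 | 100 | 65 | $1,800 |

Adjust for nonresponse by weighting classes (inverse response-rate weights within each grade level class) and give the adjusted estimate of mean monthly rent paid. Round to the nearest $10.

$2,160

Class response rates: Grade 1 24/60 = 40%, Grade 2 272/320 = 85%, Grade 3 60/100 = 60%, Grade 4 65/100 = 65%.
With weight = n_sampled/n_responded per class, the weighted class total is n_sampled:
  Grade 1: 60 × 1500 = 90,000
  Grade 2: 320 × 2450 = 784,000
  Grade 3: 100 × 2000 = 200,000
  Grade 4: 100 × 1800 = 180,000
Adjusted estimate = 1,254,000 / 580 = 2162.07 → $2,160.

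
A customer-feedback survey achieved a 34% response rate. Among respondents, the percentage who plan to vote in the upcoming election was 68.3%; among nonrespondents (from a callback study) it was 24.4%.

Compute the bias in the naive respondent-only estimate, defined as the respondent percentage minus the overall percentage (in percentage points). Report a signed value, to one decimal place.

Nonresponse fraction = 1 − 0.34 = 0.66.
Bias = (nonresponse fraction) × (respondent percentage − nonrespondent percentage)
     = 0.66 × (68.3 − 24.4) = 0.66 × 43.9 = 28.974.

+29.0 percentage points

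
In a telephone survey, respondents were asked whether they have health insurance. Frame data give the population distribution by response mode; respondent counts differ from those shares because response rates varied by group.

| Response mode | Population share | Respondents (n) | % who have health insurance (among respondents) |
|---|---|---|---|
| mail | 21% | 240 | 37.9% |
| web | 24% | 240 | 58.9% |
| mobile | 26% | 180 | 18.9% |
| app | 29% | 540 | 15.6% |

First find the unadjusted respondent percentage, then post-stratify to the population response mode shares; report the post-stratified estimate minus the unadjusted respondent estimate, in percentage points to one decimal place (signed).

Naive respondent-only estimate (weights = respondent counts):
  (240/1200)×37.9 + (240/1200)×58.9 + (180/1200)×18.9 + (540/1200)×15.6 = 29.215%
Post-stratified estimate weights by population shares:
  0.21×37.9 + 0.24×58.9 + 0.26×18.9 + 0.29×15.6 = 31.533%
Difference = 31.533 − 29.215 = 2.318 pp.

+2.3 percentage points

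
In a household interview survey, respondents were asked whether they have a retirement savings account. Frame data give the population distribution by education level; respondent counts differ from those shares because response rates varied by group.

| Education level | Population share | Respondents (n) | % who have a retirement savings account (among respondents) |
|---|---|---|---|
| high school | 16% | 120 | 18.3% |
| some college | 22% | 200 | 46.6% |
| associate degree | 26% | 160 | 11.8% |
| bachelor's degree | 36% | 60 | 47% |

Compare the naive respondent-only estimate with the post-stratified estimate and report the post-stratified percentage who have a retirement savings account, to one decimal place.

33.2%

Without adjustment, the pooled respondent share is:
  (120/540)×18.3 + (200/540)×46.6 + (160/540)×11.8 + (60/540)×47 = 30.0444%
Reweighting by population education level shares:
  0.16×18.3 + 0.22×46.6 + 0.26×11.8 + 0.36×47 = 33.168%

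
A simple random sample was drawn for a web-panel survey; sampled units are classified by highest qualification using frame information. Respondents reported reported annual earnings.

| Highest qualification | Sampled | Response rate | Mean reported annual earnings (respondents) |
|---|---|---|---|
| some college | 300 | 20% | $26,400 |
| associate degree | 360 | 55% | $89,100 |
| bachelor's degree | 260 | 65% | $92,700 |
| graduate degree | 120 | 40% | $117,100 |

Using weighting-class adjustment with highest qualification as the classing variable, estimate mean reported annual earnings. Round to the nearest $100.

$75,100

Each respondent's weight = sampled/responded in their class; summing within a class gives n_sampled, so:
  some college: 300 × 26,400 = 7,920,000
  associate degree: 360 × 89,100 = 32,076,000
  bachelor's degree: 260 × 92,700 = 24,102,000
  graduate degree: 120 × 117,100 = 14,052,000
Adjusted estimate = 78,150,000 / 1,040 = 75144.2 → $75,100.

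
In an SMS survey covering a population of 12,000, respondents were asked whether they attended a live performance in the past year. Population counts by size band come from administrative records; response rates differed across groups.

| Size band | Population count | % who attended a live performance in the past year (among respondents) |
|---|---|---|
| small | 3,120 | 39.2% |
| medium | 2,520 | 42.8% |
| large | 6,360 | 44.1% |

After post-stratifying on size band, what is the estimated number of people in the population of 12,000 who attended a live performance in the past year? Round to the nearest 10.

5,110

Estimated count per cell = population count × respondent percentage:
  small: 3,120 × 39.2% = 1223.04
  medium: 2,520 × 42.8% = 1078.56
  large: 6,360 × 44.1% = 2804.76
Estimated total = 5106.36 → 5,110.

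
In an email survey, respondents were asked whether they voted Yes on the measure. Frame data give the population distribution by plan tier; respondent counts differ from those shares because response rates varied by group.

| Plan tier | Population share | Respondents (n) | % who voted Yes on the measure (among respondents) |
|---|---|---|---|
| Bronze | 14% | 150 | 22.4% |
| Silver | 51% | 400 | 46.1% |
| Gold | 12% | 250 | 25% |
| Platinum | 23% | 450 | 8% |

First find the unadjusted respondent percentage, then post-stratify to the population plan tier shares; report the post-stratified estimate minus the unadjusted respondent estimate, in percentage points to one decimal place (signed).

+6.2 percentage points

Naive respondent-only estimate (weights = respondent counts):
  (150/1250)×22.4 + (400/1250)×46.1 + (250/1250)×25 + (450/1250)×8 = 25.32%
Post-stratifying to population shares instead:
  0.14×22.4 + 0.51×46.1 + 0.12×25 + 0.23×8 = 31.487%
Difference = 31.487 − 25.32 = 6.167 pp.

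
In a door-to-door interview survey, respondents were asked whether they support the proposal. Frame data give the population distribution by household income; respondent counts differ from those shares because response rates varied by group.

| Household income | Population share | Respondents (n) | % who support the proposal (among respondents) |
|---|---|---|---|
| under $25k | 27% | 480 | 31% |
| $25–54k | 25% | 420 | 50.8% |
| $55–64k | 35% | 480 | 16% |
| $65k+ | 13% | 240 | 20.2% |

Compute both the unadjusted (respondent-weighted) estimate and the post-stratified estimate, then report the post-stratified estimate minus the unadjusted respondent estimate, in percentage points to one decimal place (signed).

-0.8 percentage points

Without adjustment, the pooled respondent share is:
  (480/1620)×31 + (420/1620)×50.8 + (480/1620)×16 + (240/1620)×20.2 = 30.0889%
Reweighting by population household income shares:
  0.27×31 + 0.25×50.8 + 0.35×16 + 0.13×20.2 = 29.296%
Difference = 29.296 − 30.0889 = -0.7929 pp.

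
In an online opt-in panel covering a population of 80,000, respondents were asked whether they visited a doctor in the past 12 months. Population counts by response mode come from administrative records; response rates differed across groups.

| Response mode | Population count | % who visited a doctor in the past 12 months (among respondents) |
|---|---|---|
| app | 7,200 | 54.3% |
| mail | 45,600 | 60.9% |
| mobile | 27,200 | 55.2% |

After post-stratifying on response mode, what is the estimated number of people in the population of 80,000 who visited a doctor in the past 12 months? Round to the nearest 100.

46,700

Estimated count per cell = population count × respondent percentage:
  app: 7,200 × 54.3% = 3909.6
  mail: 45,600 × 60.9% = 27770.4
  mobile: 27,200 × 55.2% = 15014.4
Estimated total = 46694.4 → 46,700.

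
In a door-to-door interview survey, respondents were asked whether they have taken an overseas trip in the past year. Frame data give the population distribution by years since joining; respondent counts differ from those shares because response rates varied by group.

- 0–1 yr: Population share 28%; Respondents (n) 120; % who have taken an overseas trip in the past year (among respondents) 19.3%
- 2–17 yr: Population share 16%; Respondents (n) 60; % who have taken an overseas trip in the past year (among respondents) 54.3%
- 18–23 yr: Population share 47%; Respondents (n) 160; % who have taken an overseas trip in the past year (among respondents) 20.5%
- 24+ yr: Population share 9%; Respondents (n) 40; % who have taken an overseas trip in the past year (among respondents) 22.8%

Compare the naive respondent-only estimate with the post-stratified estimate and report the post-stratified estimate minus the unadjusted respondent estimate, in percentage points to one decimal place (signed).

Unadjusted (pooled respondent) estimate weights by respondent counts:
  (120/380)×19.3 + (60/380)×54.3 + (160/380)×20.5 + (40/380)×22.8 = 25.7%
Reweighting by population years since joining shares:
  0.28×19.3 + 0.16×54.3 + 0.47×20.5 + 0.09×22.8 = 25.779%
Difference = 25.779 − 25.7 = 0.079 pp.

+0.1 percentage points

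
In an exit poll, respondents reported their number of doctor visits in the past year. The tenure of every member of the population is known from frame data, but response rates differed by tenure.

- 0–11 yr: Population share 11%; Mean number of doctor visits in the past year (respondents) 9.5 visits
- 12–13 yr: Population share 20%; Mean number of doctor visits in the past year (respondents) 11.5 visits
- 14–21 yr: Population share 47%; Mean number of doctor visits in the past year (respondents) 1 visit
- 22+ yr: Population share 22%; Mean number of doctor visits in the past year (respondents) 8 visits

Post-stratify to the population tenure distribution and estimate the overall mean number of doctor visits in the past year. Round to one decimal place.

5.6

Each cell contributes population-share × respondent value:
  0–11 yr: 0.11 × 9.5 = 1.045
  12–13 yr: 0.2 × 11.5 = 2.3
  14–21 yr: 0.47 × 1 = 0.47
  22+ yr: 0.22 × 8 = 1.76
Post-stratified estimate = 5.575 → 5.6.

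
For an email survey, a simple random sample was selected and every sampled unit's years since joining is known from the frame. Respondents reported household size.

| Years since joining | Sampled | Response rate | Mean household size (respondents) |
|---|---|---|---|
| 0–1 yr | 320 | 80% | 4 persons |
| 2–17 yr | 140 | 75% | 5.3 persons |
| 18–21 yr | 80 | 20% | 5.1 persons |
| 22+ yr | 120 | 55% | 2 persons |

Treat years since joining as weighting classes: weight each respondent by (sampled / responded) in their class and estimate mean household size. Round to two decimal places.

4.05

Each respondent's weight = sampled/responded in their class; summing within a class gives n_sampled, so:
  0–1 yr: 320 × 4 = 1280
  2–17 yr: 140 × 5.3 = 742
  18–21 yr: 80 × 5.1 = 408
  22+ yr: 120 × 2 = 240
Adjusted estimate = 2670 / 660 = 4.04545 → 4.05.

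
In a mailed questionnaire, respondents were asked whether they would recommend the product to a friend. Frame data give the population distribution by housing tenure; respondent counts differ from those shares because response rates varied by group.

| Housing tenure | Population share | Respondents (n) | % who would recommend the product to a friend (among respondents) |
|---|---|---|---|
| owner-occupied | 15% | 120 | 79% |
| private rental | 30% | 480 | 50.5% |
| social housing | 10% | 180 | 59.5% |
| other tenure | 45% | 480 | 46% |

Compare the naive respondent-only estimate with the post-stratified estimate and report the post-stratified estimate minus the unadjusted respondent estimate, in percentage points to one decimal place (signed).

+0.9 percentage points

Naive respondent-only estimate (weights = respondent counts):
  (120/1260)×79 + (480/1260)×50.5 + (180/1260)×59.5 + (480/1260)×46 = 52.7857%
Post-stratifying to population shares instead:
  0.15×79 + 0.3×50.5 + 0.1×59.5 + 0.45×46 = 53.65%
Difference = 53.65 − 52.7857 = 0.8643 pp.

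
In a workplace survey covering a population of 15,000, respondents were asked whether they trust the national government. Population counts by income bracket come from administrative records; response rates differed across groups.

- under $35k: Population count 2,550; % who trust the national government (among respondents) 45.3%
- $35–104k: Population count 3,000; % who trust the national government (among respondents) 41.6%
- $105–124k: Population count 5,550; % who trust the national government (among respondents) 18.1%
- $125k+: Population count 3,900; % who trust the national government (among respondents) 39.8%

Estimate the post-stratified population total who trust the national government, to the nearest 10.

4,960

Estimated count per cell = population count × respondent percentage:
  under $35k: 2,550 × 45.3% = 1155.15
  $35–104k: 3,000 × 41.6% = 1248
  $105–124k: 5,550 × 18.1% = 1004.55
  $125k+: 3,900 × 39.8% = 1552.2
Estimated total = 4959.9 → 4,960.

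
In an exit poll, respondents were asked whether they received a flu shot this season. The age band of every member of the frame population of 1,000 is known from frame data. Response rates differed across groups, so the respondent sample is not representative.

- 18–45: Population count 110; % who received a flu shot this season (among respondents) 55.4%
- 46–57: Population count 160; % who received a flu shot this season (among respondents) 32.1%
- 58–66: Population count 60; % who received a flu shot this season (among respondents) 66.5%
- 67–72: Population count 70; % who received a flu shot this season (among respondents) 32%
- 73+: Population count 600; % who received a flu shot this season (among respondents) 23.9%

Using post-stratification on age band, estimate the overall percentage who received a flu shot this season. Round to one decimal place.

Post-stratification weights by population share, not respondent share:
  18–45: (110/1,000) × 55.4 = 6.094
  46–57: (160/1,000) × 32.1 = 5.136
  58–66: (60/1,000) × 66.5 = 3.99
  67–72: (70/1,000) × 32 = 2.24
  73+: (600/1,000) × 23.9 = 14.34
Post-stratified estimate = 31.8 → 31.8%.

31.8%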